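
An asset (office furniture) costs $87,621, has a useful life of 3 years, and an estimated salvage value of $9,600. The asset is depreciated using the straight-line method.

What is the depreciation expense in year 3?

$26,007

Depreciable base = $87,621 − $9,600 = $78,021.
Annual expense = $78,021 / 3 = $26,007.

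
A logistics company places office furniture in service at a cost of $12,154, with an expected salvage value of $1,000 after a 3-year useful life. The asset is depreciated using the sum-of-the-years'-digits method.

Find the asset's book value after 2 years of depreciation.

$2,859

Depreciable base = $12,154 − $1,000 = $11,154.
Sum of the years' digits = 3+2+1 = 6.
Year 1: $11,154 × 3/6 = $5,577. Book value $6,577.
Year 2: $11,154 × 2/6 = $3,718. Book value $2,859.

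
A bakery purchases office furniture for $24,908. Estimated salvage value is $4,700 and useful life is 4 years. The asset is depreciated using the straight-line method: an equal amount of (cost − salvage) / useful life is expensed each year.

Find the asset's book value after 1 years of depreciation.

Depreciable base = $24,908 − $4,700 = $20,208.
Annual expense = $20,208 / 4 = $5,052.
End of year 1: book value $19,856.

$19,856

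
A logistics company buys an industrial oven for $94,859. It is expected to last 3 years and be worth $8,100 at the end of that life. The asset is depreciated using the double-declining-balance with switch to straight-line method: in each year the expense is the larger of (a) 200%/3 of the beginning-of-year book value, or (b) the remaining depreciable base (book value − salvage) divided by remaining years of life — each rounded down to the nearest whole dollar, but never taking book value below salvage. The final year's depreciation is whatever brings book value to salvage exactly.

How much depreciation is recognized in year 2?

Depreciable base = $94,859 − $8,100 = $86,759.
Year 1: DB = ⌊$94,859 × 200%/3⌋ = $63,239; SL = ⌊$86,759/3⌋ = $28,919 → take DB $63,239. Book value $31,620.
Year 2: DB = ⌊$31,620 × 200%/3⌋ = $21,080; SL = ⌊$23,520/2⌋ = $11,760 → take DB $21,080. Book value $10,540.

$21,080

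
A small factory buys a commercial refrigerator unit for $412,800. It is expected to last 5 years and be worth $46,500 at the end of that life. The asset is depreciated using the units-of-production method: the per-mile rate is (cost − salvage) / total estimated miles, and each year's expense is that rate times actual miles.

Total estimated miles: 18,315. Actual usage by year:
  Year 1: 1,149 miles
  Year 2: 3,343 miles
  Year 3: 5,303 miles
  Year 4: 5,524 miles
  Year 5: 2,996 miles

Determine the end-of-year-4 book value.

$106,420

Depreciable base = $412,800 − $46,500 = $366,300.
Rate = $366,300 / 18,315 miles = $20 per mile.
Year 1: 1,149 × $20 = $22,980. Book value $389,820.
Year 2: 3,343 × $20 = $66,860. Book value $322,960.
Year 3: 5,303 × $20 = $106,060. Book value $216,900.
Year 4: 5,524 × $20 = $110,480. Book value $106,420.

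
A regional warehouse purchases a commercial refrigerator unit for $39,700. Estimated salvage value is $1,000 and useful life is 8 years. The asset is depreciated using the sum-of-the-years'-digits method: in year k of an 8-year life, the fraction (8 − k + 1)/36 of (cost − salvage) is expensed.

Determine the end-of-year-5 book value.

Depreciable base = $39,700 − $1,000 = $38,700.
Sum of the years' digits = 8+7+6+5+4+3+2+1 = 36.
Year 1: $38,700 × 8/36 = $8,600. Book value $31,100.
Year 2: $38,700 × 7/36 = $7,525. Book value $23,575.
Year 3: $38,700 × 6/36 = $6,450. Book value $17,125.
Year 4: $38,700 × 5/36 = $5,375. Book value $11,750.
Year 5: $38,700 × 4/36 = $4,300. Book value $7,450.

$7,450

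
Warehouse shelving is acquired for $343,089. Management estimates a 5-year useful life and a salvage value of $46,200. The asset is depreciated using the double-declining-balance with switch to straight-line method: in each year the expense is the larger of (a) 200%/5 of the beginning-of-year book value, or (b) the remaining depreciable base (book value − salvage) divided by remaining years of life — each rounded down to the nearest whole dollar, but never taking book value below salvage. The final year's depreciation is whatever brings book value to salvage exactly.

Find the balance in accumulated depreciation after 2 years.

$219,576

Depreciable base = $343,089 − $46,200 = $296,889.
Year 1: DB = ⌊$343,089 × 200%/5⌋ = $137,235; SL = ⌊$296,889/5⌋ = $59,377 → take DB $137,235. Book value $205,854.
Year 2: DB = ⌊$205,854 × 200%/5⌋ = $82,341; SL = ⌊$159,654/4⌋ = $39,913 → take DB $82,341. Book value $123,513.
Accumulated through year 2 = $343,089 − $123,513 = $219,576.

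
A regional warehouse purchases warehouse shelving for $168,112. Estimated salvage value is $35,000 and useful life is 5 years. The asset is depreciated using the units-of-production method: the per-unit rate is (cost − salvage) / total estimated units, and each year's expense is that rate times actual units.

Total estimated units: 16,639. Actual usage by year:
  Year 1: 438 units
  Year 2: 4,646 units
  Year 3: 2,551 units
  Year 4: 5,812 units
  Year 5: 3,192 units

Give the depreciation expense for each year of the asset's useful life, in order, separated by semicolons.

Depreciable base = $168,112 − $35,000 = $133,112.
Rate = $133,112 / 16,639 units = $8 per unit.
Year 1: 438 × $8 = $3,504. Book value $164,608.
Year 2: 4,646 × $8 = $37,168. Book value $127,440.
Year 3: 2,551 × $8 = $20,408. Book value $107,032.
Year 4: 5,812 × $8 = $46,496. Book value $60,536.
Year 5: 3,192 × $8 = $25,536. Book value $35,000.

$3,504; $37,168; $20,408; $46,496; $25,536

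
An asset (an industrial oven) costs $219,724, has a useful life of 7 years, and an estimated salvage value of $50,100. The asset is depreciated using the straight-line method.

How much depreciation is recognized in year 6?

Depreciable base = $219,724 − $50,100 = $169,624.
Annual expense = $169,624 / 7 = $24,232.

$24,232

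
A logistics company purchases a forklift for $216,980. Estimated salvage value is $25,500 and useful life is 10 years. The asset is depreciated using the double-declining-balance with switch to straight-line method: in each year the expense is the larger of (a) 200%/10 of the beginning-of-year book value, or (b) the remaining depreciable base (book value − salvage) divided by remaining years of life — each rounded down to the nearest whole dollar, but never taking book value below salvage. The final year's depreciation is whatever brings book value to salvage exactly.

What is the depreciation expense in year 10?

$3,624

Depreciable base = $216,980 − $25,500 = $191,480.
Year 1: DB = ⌊$216,980 × 200%/10⌋ = $43,396; SL = ⌊$191,480/10⌋ = $19,148 → take DB $43,396. Book value $173,584.
Year 2: DB = ⌊$173,584 × 200%/10⌋ = $34,716; SL = ⌊$148,084/9⌋ = $16,453 → take DB $34,716. Book value $138,868.
Year 3: DB = ⌊$138,868 × 200%/10⌋ = $27,773; SL = ⌊$113,368/8⌋ = $14,171 → take DB $27,773. Book value $111,095.
Year 4: DB = ⌊$111,095 × 200%/10⌋ = $22,219; SL = ⌊$85,595/7⌋ = $12,227 → take DB $22,219. Book value $88,876.
Year 5: DB = ⌊$88,876 × 200%/10⌋ = $17,775; SL = ⌊$63,376/6⌋ = $10,562 → take DB $17,775. Book value $71,101.
Year 6: DB = ⌊$71,101 × 200%/10⌋ = $14,220; SL = ⌊$45,601/5⌋ = $9,120 → take DB $14,220. Book value $56,881.
Year 7: DB = ⌊$56,881 × 200%/10⌋ = $11,376; SL = ⌊$31,381/4⌋ = $7,845 → take DB $11,376. Book value $45,505.
Year 8: DB = ⌊$45,505 × 200%/10⌋ = $9,101; SL = ⌊$20,005/3⌋ = $6,668 → take DB $9,101. Book value $36,404.
Year 9: DB = ⌊$36,404 × 200%/10⌋ = $7,280; SL = ⌊$10,904/2⌋ = $5,452 → take DB $7,280. Book value $29,124.
Year 10 (final): $29,124 − $25,500 = $3,624. Book value $25,500.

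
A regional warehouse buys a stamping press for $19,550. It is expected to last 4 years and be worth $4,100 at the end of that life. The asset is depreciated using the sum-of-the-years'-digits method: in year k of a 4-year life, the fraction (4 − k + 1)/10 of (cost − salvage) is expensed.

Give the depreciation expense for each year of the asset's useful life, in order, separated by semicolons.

Depreciable base = $19,550 − $4,100 = $15,450.
Sum of the years' digits = 4+3+2+1 = 10.
Year 1: $15,450 × 4/10 = $6,180. Book value $13,370.
Year 2: $15,450 × 3/10 = $4,635. Book value $8,735.
Year 3: $15,450 × 2/10 = $3,090. Book value $5,645.
Year 4: $15,450 × 1/10 = $1,545. Book value $4,100.

$6,180; $4,635; $3,090; $1,545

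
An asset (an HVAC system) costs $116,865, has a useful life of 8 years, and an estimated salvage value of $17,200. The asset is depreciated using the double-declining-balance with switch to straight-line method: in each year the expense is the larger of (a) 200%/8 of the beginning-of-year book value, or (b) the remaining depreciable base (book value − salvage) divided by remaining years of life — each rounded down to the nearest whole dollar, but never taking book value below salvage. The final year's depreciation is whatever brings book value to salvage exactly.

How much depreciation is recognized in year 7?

Depreciable base = $116,865 − $17,200 = $99,665.
Year 1: DB = ⌊$116,865 × 200%/8⌋ = $29,216; SL = ⌊$99,665/8⌋ = $12,458 → take DB $29,216. Book value $87,649.
Year 2: DB = ⌊$87,649 × 200%/8⌋ = $21,912; SL = ⌊$70,449/7⌋ = $10,064 → take DB $21,912. Book value $65,737.
Year 3: DB = ⌊$65,737 × 200%/8⌋ = $16,434; SL = ⌊$48,537/6⌋ = $8,089 → take DB $16,434. Book value $49,303.
Year 4: DB = ⌊$49,303 × 200%/8⌋ = $12,325; SL = ⌊$32,103/5⌋ = $6,420 → take DB $12,325. Book value $36,978.
Year 5: DB = ⌊$36,978 × 200%/8⌋ = $9,244; SL = ⌊$19,778/4⌋ = $4,944 → take DB $9,244. Book value $27,734.
Year 6: DB = ⌊$27,734 × 200%/8⌋ = $6,933; SL = ⌊$10,534/3⌋ = $3,511 → take DB $6,933. Book value $20,801.
Year 7: DB = ⌊$20,801 × 200%/8⌋ = $5,200; SL = ⌊$3,601/2⌋ = $1,800 → take DB $5,200, capped at $3,601. Book value $17,200.

$3,601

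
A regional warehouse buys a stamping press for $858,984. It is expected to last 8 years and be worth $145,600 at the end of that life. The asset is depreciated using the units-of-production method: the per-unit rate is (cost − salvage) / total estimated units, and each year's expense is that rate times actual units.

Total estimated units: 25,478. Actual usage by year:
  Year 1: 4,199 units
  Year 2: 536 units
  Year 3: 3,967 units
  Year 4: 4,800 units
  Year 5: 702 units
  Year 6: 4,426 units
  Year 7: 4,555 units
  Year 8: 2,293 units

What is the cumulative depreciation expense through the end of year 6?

Depreciable base = $858,984 − $145,600 = $713,384.
Rate = $713,384 / 25,478 units = $28 per unit.
Year 1: 4,199 × $28 = $117,572. Book value $741,412.
Year 2: 536 × $28 = $15,008. Book value $726,404.
Year 3: 3,967 × $28 = $111,076. Book value $615,328.
Year 4: 4,800 × $28 = $134,400. Book value $480,928.
Year 5: 702 × $28 = $19,656. Book value $461,272.
Year 6: 4,426 × $28 = $123,928. Book value $337,344.
Accumulated through year 6 = $858,984 − $337,344 = $521,640.

$521,640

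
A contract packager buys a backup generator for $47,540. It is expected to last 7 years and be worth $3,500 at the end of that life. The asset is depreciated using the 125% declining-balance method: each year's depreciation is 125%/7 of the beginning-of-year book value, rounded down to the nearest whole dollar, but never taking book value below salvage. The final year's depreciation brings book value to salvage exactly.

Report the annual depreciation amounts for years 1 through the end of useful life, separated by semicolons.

$8,489; $6,973; $5,728; $4,705; $3,865; $3,175; $11,105

Depreciable base = $47,540 − $3,500 = $44,040.
Year 1: ⌊$47,540 × 125%/7⌋ = $8,489. Book value $39,051.
Year 2: ⌊$39,051 × 125%/7⌋ = $6,973. Book value $32,078.
Year 3: ⌊$32,078 × 125%/7⌋ = $5,728. Book value $26,350.
Year 4: ⌊$26,350 × 125%/7⌋ = $4,705. Book value $21,645.
Year 5: ⌊$21,645 × 125%/7⌋ = $3,865. Book value $17,780.
Year 6: ⌊$17,780 × 125%/7⌋ = $3,175. Book value $14,605.
Year 7 (final): $14,605 − $3,500 = $11,105. Book value $3,500.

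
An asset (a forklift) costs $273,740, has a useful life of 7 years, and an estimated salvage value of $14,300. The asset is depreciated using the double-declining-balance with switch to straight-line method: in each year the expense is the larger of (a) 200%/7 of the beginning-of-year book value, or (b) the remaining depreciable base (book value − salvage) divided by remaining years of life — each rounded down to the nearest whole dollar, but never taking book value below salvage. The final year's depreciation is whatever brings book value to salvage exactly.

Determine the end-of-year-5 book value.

Depreciable base = $273,740 − $14,300 = $259,440.
Year 1: DB = ⌊$273,740 × 200%/7⌋ = $78,211; SL = ⌊$259,440/7⌋ = $37,062 → take DB $78,211. Book value $195,529.
Year 2: DB = ⌊$195,529 × 200%/7⌋ = $55,865; SL = ⌊$181,229/6⌋ = $30,204 → take DB $55,865. Book value $139,664.
Year 3: DB = ⌊$139,664 × 200%/7⌋ = $39,904; SL = ⌊$125,364/5⌋ = $25,072 → take DB $39,904. Book value $99,760.
Year 4: DB = ⌊$99,760 × 200%/7⌋ = $28,502; SL = ⌊$85,460/4⌋ = $21,365 → take DB $28,502. Book value $71,258.
Year 5: DB = ⌊$71,258 × 200%/7⌋ = $20,359; SL = ⌊$56,958/3⌋ = $18,986 → take DB $20,359. Book value $50,899.

$50,899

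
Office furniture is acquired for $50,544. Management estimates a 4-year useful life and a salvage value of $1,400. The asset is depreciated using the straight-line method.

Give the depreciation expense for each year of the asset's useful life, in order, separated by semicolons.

Depreciable base = $50,544 − $1,400 = $49,144.
Annual expense = $49,144 / 4 = $12,286.
End of year 1: book value $38,258.
End of year 2: book value $25,972.
End of year 3: book value $13,686.
End of year 4: book value $1,400.

$12,286; $12,286; $12,286; $12,286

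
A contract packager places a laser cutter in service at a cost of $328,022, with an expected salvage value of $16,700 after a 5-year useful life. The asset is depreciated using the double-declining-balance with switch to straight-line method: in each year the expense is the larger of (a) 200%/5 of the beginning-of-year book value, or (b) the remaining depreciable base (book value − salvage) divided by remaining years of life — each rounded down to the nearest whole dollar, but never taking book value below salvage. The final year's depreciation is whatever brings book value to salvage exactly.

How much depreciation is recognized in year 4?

Depreciable base = $328,022 − $16,700 = $311,322.
Year 1: DB = ⌊$328,022 × 200%/5⌋ = $131,208; SL = ⌊$311,322/5⌋ = $62,264 → take DB $131,208. Book value $196,814.
Year 2: DB = ⌊$196,814 × 200%/5⌋ = $78,725; SL = ⌊$180,114/4⌋ = $45,028 → take DB $78,725. Book value $118,089.
Year 3: DB = ⌊$118,089 × 200%/5⌋ = $47,235; SL = ⌊$101,389/3⌋ = $33,796 → take DB $47,235. Book value $70,854.
Year 4: DB = ⌊$70,854 × 200%/5⌋ = $28,341; SL = ⌊$54,154/2⌋ = $27,077 → take DB $28,341. Book value $42,513.

$28,341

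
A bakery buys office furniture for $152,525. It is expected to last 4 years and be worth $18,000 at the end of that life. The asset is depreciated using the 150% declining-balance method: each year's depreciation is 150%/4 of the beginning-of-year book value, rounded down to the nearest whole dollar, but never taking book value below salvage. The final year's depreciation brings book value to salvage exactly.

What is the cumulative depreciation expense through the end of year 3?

Depreciable base = $152,525 − $18,000 = $134,525.
Year 1: ⌊$152,525 × 150%/4⌋ = $57,196. Book value $95,329.
Year 2: ⌊$95,329 × 150%/4⌋ = $35,748. Book value $59,581.
Year 3: ⌊$59,581 × 150%/4⌋ = $22,342. Book value $37,239.
Accumulated through year 3 = $152,525 − $37,239 = $115,286.

$115,286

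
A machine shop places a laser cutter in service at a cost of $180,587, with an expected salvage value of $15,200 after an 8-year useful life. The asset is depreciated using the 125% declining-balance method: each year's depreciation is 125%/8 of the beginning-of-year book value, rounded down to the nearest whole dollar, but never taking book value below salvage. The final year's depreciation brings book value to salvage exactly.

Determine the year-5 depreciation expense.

Depreciable base = $180,587 − $15,200 = $165,387.
Year 1: ⌊$180,587 × 125%/8⌋ = $28,216. Book value $152,371.
Year 2: ⌊$152,371 × 125%/8⌋ = $23,807. Book value $128,564.
Year 3: ⌊$128,564 × 125%/8⌋ = $20,088. Book value $108,476.
Year 4: ⌊$108,476 × 125%/8⌋ = $16,949. Book value $91,527.
Year 5: ⌊$91,527 × 125%/8⌋ = $14,301. Book value $77,226.

$14,301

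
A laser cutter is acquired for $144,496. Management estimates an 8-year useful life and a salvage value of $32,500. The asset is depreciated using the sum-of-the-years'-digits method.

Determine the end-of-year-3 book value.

$79,165

Depreciable base = $144,496 − $32,500 = $111,996.
Sum of the years' digits = 8+7+6+5+4+3+2+1 = 36.
Year 1: $111,996 × 8/36 = $24,888. Book value $119,608.
Year 2: $111,996 × 7/36 = $21,777. Book value $97,831.
Year 3: $111,996 × 6/36 = $18,666. Book value $79,165.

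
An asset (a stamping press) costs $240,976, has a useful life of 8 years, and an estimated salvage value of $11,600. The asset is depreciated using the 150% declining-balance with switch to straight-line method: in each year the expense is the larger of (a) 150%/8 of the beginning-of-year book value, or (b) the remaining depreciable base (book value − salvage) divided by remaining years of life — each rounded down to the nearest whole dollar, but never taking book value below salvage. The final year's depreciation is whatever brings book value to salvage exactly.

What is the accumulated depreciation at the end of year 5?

$159,311

Depreciable base = $240,976 − $11,600 = $229,376.
Year 1: DB = ⌊$240,976 × 150%/8⌋ = $45,183; SL = ⌊$229,376/8⌋ = $28,672 → take DB $45,183. Book value $195,793.
Year 2: DB = ⌊$195,793 × 150%/8⌋ = $36,711; SL = ⌊$184,193/7⌋ = $26,313 → take DB $36,711. Book value $159,082.
Year 3: DB = ⌊$159,082 × 150%/8⌋ = $29,827; SL = ⌊$147,482/6⌋ = $24,580 → take DB $29,827. Book value $129,255.
Year 4: DB = ⌊$129,255 × 150%/8⌋ = $24,235; SL = ⌊$117,655/5⌋ = $23,531 → take DB $24,235. Book value $105,020.
Year 5: DB = ⌊$105,020 × 150%/8⌋ = $19,691; SL = ⌊$93,420/4⌋ = $23,355 → take SL $23,355. Book value $81,665.
Accumulated through year 5 = $240,976 − $81,665 = $159,311.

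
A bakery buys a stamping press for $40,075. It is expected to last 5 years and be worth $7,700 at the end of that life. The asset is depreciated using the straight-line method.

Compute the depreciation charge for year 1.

$6,475

Depreciable base = $40,075 − $7,700 = $32,375.
Annual expense = $32,375 / 5 = $6,475.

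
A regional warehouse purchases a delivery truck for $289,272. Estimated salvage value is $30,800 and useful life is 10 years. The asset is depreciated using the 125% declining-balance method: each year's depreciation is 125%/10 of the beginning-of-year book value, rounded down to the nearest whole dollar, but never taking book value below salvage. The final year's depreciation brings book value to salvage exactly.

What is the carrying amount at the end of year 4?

Depreciable base = $289,272 − $30,800 = $258,472.
Year 1: ⌊$289,272 × 125%/10⌋ = $36,159. Book value $253,113.
Year 2: ⌊$253,113 × 125%/10⌋ = $31,639. Book value $221,474.
Year 3: ⌊$221,474 × 125%/10⌋ = $27,684. Book value $193,790.
Year 4: ⌊$193,790 × 125%/10⌋ = $24,223. Book value $169,567.

$169,567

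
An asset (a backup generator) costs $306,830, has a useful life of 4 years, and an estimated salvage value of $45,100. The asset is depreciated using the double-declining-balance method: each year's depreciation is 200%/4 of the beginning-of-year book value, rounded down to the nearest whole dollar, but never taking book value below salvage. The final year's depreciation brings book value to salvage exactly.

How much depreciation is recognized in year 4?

Depreciable base = $306,830 − $45,100 = $261,730.
Year 1: ⌊$306,830 × 200%/4⌋ = $153,415. Book value $153,415.
Year 2: ⌊$153,415 × 200%/4⌋ = $76,707. Book value $76,708.
Year 3: ⌊$76,708 × 200%/4⌋ = $38,354, capped at $31,608. Book value $45,100.
Year 4 (final): $45,100 − $45,100 = $0. Book value $45,100.

$0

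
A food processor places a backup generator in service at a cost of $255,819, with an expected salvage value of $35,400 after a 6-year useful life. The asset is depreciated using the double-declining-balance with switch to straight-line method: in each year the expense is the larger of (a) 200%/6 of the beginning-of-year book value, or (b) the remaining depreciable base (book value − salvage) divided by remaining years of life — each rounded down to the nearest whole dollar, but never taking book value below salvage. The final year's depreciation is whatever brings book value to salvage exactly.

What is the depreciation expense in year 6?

$0

Depreciable base = $255,819 − $35,400 = $220,419.
Year 1: DB = ⌊$255,819 × 200%/6⌋ = $85,273; SL = ⌊$220,419/6⌋ = $36,736 → take DB $85,273. Book value $170,546.
Year 2: DB = ⌊$170,546 × 200%/6⌋ = $56,848; SL = ⌊$135,146/5⌋ = $27,029 → take DB $56,848. Book value $113,698.
Year 3: DB = ⌊$113,698 × 200%/6⌋ = $37,899; SL = ⌊$78,298/4⌋ = $19,574 → take DB $37,899. Book value $75,799.
Year 4: DB = ⌊$75,799 × 200%/6⌋ = $25,266; SL = ⌊$40,399/3⌋ = $13,466 → take DB $25,266. Book value $50,533.
Year 5: DB = ⌊$50,533 × 200%/6⌋ = $16,844; SL = ⌊$15,133/2⌋ = $7,566 → take DB $16,844, capped at $15,133. Book value $35,400.
Year 6 (final): $35,400 − $35,400 = $0. Book value $35,400.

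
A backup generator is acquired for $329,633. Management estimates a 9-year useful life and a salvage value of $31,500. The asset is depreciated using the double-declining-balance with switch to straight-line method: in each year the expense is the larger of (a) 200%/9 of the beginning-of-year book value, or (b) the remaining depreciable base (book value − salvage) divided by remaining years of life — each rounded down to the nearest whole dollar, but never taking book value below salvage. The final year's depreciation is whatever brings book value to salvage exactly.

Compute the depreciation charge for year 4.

$34,465

Depreciable base = $329,633 − $31,500 = $298,133.
Year 1: DB = ⌊$329,633 × 200%/9⌋ = $73,251; SL = ⌊$298,133/9⌋ = $33,125 → take DB $73,251. Book value $256,382.
Year 2: DB = ⌊$256,382 × 200%/9⌋ = $56,973; SL = ⌊$224,882/8⌋ = $28,110 → take DB $56,973. Book value $199,409.
Year 3: DB = ⌊$199,409 × 200%/9⌋ = $44,313; SL = ⌊$167,909/7⌋ = $23,987 → take DB $44,313. Book value $155,096.
Year 4: DB = ⌊$155,096 × 200%/9⌋ = $34,465; SL = ⌊$123,596/6⌋ = $20,599 → take DB $34,465. Book value $120,631.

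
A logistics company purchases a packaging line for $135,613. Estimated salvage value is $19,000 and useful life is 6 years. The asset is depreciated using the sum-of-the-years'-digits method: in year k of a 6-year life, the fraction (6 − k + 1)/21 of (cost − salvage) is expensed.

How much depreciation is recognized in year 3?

$22,212

Depreciable base = $135,613 − $19,000 = $116,613.
Sum of the years' digits = 6+5+4+3+2+1 = 21.
Year 1: $116,613 × 6/21 = $33,318. Book value $102,295.
Year 2: $116,613 × 5/21 = $27,765. Book value $74,530.
Year 3: $116,613 × 4/21 = $22,212. Book value $52,318.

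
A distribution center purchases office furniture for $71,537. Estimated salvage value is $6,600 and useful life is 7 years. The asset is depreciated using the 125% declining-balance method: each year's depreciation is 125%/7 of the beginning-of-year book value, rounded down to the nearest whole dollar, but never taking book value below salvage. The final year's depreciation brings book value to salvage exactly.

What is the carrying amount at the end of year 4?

$32,571

Depreciable base = $71,537 − $6,600 = $64,937.
Year 1: ⌊$71,537 × 125%/7⌋ = $12,774. Book value $58,763.
Year 2: ⌊$58,763 × 125%/7⌋ = $10,493. Book value $48,270.
Year 3: ⌊$48,270 × 125%/7⌋ = $8,619. Book value $39,651.
Year 4: ⌊$39,651 × 125%/7⌋ = $7,080. Book value $32,571.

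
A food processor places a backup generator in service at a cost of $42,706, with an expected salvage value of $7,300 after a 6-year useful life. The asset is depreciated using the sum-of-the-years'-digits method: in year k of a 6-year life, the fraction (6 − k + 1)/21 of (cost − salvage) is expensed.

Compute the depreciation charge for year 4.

Depreciable base = $42,706 − $7,300 = $35,406.
Sum of the years' digits = 6+5+4+3+2+1 = 21.
Year 1: $35,406 × 6/21 = $10,116. Book value $32,590.
Year 2: $35,406 × 5/21 = $8,430. Book value $24,160.
Year 3: $35,406 × 4/21 = $6,744. Book value $17,416.
Year 4: $35,406 × 3/21 = $5,058. Book value $12,358.

$5,058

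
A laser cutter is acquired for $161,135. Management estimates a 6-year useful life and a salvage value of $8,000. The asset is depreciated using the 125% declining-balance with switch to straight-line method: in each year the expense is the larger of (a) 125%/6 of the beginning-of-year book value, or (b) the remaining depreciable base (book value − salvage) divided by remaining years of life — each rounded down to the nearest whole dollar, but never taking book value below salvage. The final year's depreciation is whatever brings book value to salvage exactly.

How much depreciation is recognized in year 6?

$23,248

Depreciable base = $161,135 − $8,000 = $153,135.
Year 1: DB = ⌊$161,135 × 125%/6⌋ = $33,569; SL = ⌊$153,135/6⌋ = $25,522 → take DB $33,569. Book value $127,566.
Year 2: DB = ⌊$127,566 × 125%/6⌋ = $26,576; SL = ⌊$119,566/5⌋ = $23,913 → take DB $26,576. Book value $100,990.
Year 3: DB = ⌊$100,990 × 125%/6⌋ = $21,039; SL = ⌊$92,990/4⌋ = $23,247 → take SL $23,247. Book value $77,743.
Year 4: DB = ⌊$77,743 × 125%/6⌋ = $16,196; SL = ⌊$69,743/3⌋ = $23,247 → take SL $23,247. Book value $54,496.
Year 5: DB = ⌊$54,496 × 125%/6⌋ = $11,353; SL = ⌊$46,496/2⌋ = $23,248 → take SL $23,248. Book value $31,248.
Year 6 (final): $31,248 − $8,000 = $23,248. Book value $8,000.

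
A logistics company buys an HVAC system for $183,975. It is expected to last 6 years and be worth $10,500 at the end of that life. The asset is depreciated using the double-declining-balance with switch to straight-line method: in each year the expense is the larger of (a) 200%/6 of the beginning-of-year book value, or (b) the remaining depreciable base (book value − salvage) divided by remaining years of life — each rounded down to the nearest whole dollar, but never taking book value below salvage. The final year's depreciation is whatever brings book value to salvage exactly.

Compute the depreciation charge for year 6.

$12,921

Depreciable base = $183,975 − $10,500 = $173,475.
Year 1: DB = ⌊$183,975 × 200%/6⌋ = $61,325; SL = ⌊$173,475/6⌋ = $28,912 → take DB $61,325. Book value $122,650.
Year 2: DB = ⌊$122,650 × 200%/6⌋ = $40,883; SL = ⌊$112,150/5⌋ = $22,430 → take DB $40,883. Book value $81,767.
Year 3: DB = ⌊$81,767 × 200%/6⌋ = $27,255; SL = ⌊$71,267/4⌋ = $17,816 → take DB $27,255. Book value $54,512.
Year 4: DB = ⌊$54,512 × 200%/6⌋ = $18,170; SL = ⌊$44,012/3⌋ = $14,670 → take DB $18,170. Book value $36,342.
Year 5: DB = ⌊$36,342 × 200%/6⌋ = $12,114; SL = ⌊$25,842/2⌋ = $12,921 → take SL $12,921. Book value $23,421.
Year 6 (final): $23,421 − $10,500 = $12,921. Book value $10,500.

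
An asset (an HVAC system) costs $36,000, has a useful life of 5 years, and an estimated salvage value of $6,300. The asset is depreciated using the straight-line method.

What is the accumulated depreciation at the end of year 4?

$23,760

Depreciable base = $36,000 − $6,300 = $29,700.
Annual expense = $29,700 / 5 = $5,940.
End of year 1: book value $30,060.
End of year 2: book value $24,120.
End of year 3: book value $18,180.
End of year 4: book value $12,240.
Accumulated through year 4 = $36,000 − $12,240 = $23,760.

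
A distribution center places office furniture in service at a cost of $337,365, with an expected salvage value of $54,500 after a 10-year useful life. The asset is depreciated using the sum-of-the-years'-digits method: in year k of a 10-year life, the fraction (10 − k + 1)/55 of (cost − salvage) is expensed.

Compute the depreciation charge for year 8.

$15,429

Depreciable base = $337,365 − $54,500 = $282,865.
Sum of the years' digits = 10+9+8+7+6+5+4+3+2+1 = 55.
Year 1: $282,865 × 10/55 = $51,430. Book value $285,935.
Year 2: $282,865 × 9/55 = $46,287. Book value $239,648.
Year 3: $282,865 × 8/55 = $41,144. Book value $198,504.
Year 4: $282,865 × 7/55 = $36,001. Book value $162,503.
Year 5: $282,865 × 6/55 = $30,858. Book value $131,645.
Year 6: $282,865 × 5/55 = $25,715. Book value $105,930.
Year 7: $282,865 × 4/55 = $20,572. Book value $85,358.
Year 8: $282,865 × 3/55 = $15,429. Book value $69,929.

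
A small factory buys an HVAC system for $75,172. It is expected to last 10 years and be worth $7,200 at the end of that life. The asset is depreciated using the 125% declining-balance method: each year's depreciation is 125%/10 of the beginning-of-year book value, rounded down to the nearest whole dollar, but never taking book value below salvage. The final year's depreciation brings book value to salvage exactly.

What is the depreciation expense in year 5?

$5,508

Depreciable base = $75,172 − $7,200 = $67,972.
Year 1: ⌊$75,172 × 125%/10⌋ = $9,396. Book value $65,776.
Year 2: ⌊$65,776 × 125%/10⌋ = $8,222. Book value $57,554.
Year 3: ⌊$57,554 × 125%/10⌋ = $7,194. Book value $50,360.
Year 4: ⌊$50,360 × 125%/10⌋ = $6,295. Book value $44,065.
Year 5: ⌊$44,065 × 125%/10⌋ = $5,508. Book value $38,557.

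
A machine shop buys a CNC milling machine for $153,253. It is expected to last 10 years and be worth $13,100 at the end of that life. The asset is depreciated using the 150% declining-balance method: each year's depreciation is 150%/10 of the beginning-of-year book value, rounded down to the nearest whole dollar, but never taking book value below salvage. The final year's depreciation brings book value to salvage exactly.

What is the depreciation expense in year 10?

$22,398

Depreciable base = $153,253 − $13,100 = $140,153.
Year 1: ⌊$153,253 × 150%/10⌋ = $22,987. Book value $130,266.
Year 2: ⌊$130,266 × 150%/10⌋ = $19,539. Book value $110,727.
Year 3: ⌊$110,727 × 150%/10⌋ = $16,609. Book value $94,118.
Year 4: ⌊$94,118 × 150%/10⌋ = $14,117. Book value $80,001.
Year 5: ⌊$80,001 × 150%/10⌋ = $12,000. Book value $68,001.
Year 6: ⌊$68,001 × 150%/10⌋ = $10,200. Book value $57,801.
Year 7: ⌊$57,801 × 150%/10⌋ = $8,670. Book value $49,131.
Year 8: ⌊$49,131 × 150%/10⌋ = $7,369. Book value $41,762.
Year 9: ⌊$41,762 × 150%/10⌋ = $6,264. Book value $35,498.
Year 10 (final): $35,498 − $13,100 = $22,398. Book value $13,100.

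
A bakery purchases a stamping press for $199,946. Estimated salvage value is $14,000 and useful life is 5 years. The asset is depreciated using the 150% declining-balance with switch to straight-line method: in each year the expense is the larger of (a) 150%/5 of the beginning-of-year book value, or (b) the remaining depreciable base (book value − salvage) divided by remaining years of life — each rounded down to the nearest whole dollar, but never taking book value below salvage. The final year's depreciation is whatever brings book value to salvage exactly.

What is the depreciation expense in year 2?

Depreciable base = $199,946 − $14,000 = $185,946.
Year 1: DB = ⌊$199,946 × 150%/5⌋ = $59,983; SL = ⌊$185,946/5⌋ = $37,189 → take DB $59,983. Book value $139,963.
Year 2: DB = ⌊$139,963 × 150%/5⌋ = $41,988; SL = ⌊$125,963/4⌋ = $31,490 → take DB $41,988. Book value $97,975.

$41,988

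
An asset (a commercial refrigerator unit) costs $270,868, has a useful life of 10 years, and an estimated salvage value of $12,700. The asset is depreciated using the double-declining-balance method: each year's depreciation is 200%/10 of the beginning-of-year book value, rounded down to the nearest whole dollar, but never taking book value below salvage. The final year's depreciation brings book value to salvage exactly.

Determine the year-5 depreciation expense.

$22,189

Depreciable base = $270,868 − $12,700 = $258,168.
Year 1: ⌊$270,868 × 200%/10⌋ = $54,173. Book value $216,695.
Year 2: ⌊$216,695 × 200%/10⌋ = $43,339. Book value $173,356.
Year 3: ⌊$173,356 × 200%/10⌋ = $34,671. Book value $138,685.
Year 4: ⌊$138,685 × 200%/10⌋ = $27,737. Book value $110,948.
Year 5: ⌊$110,948 × 200%/10⌋ = $22,189. Book value $88,759.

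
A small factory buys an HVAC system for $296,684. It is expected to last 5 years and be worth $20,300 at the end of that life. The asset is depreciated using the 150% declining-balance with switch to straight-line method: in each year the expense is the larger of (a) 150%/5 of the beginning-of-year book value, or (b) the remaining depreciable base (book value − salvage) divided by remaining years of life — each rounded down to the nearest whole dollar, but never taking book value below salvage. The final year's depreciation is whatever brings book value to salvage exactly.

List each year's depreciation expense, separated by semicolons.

Depreciable base = $296,684 − $20,300 = $276,384.
Year 1: DB = ⌊$296,684 × 150%/5⌋ = $89,005; SL = ⌊$276,384/5⌋ = $55,276 → take DB $89,005. Book value $207,679.
Year 2: DB = ⌊$207,679 × 150%/5⌋ = $62,303; SL = ⌊$187,379/4⌋ = $46,844 → take DB $62,303. Book value $145,376.
Year 3: DB = ⌊$145,376 × 150%/5⌋ = $43,612; SL = ⌊$125,076/3⌋ = $41,692 → take DB $43,612. Book value $101,764.
Year 4: DB = ⌊$101,764 × 150%/5⌋ = $30,529; SL = ⌊$81,464/2⌋ = $40,732 → take SL $40,732. Book value $61,032.
Year 5 (final): $61,032 − $20,300 = $40,732. Book value $20,300.

$89,005; $62,303; $43,612; $40,732; $40,732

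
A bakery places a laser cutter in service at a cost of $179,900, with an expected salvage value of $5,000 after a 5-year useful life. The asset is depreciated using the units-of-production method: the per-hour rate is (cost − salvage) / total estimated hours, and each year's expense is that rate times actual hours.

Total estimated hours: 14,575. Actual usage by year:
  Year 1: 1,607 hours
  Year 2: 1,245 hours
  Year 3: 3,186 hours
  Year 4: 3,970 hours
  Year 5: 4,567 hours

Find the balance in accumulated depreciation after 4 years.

$120,096

Depreciable base = $179,900 − $5,000 = $174,900.
Rate = $174,900 / 14,575 hours = $12 per hour.
Year 1: 1,607 × $12 = $19,284. Book value $160,616.
Year 2: 1,245 × $12 = $14,940. Book value $145,676.
Year 3: 3,186 × $12 = $38,232. Book value $107,444.
Year 4: 3,970 × $12 = $47,640. Book value $59,804.
Accumulated through year 4 = $179,900 − $59,804 = $120,096.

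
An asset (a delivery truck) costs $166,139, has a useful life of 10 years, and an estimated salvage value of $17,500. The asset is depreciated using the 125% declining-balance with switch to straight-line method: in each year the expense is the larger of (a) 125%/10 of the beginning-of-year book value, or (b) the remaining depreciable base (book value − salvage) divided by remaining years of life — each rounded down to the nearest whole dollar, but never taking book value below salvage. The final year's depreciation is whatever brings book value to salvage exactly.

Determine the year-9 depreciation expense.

$13,315

Depreciable base = $166,139 − $17,500 = $148,639.
Year 1: DB = ⌊$166,139 × 125%/10⌋ = $20,767; SL = ⌊$148,639/10⌋ = $14,863 → take DB $20,767. Book value $145,372.
Year 2: DB = ⌊$145,372 × 125%/10⌋ = $18,171; SL = ⌊$127,872/9⌋ = $14,208 → take DB $18,171. Book value $127,201.
Year 3: DB = ⌊$127,201 × 125%/10⌋ = $15,900; SL = ⌊$109,701/8⌋ = $13,712 → take DB $15,900. Book value $111,301.
Year 4: DB = ⌊$111,301 × 125%/10⌋ = $13,912; SL = ⌊$93,801/7⌋ = $13,400 → take DB $13,912. Book value $97,389.
Year 5: DB = ⌊$97,389 × 125%/10⌋ = $12,173; SL = ⌊$79,889/6⌋ = $13,314 → take SL $13,314. Book value $84,075.
Year 6: DB = ⌊$84,075 × 125%/10⌋ = $10,509; SL = ⌊$66,575/5⌋ = $13,315 → take SL $13,315. Book value $70,760.
Year 7: DB = ⌊$70,760 × 125%/10⌋ = $8,845; SL = ⌊$53,260/4⌋ = $13,315 → take SL $13,315. Book value $57,445.
Year 8: DB = ⌊$57,445 × 125%/10⌋ = $7,180; SL = ⌊$39,945/3⌋ = $13,315 → take SL $13,315. Book value $44,130.
Year 9: DB = ⌊$44,130 × 125%/10⌋ = $5,516; SL = ⌊$26,630/2⌋ = $13,315 → take SL $13,315. Book value $30,815.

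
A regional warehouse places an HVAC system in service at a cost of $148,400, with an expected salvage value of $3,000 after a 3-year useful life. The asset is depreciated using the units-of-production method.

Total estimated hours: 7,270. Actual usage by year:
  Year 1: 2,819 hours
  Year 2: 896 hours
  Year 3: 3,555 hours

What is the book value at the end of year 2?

Depreciable base = $148,400 − $3,000 = $145,400.
Rate = $145,400 / 7,270 hours = $20 per hour.
Year 1: 2,819 × $20 = $56,380. Book value $92,020.
Year 2: 896 × $20 = $17,920. Book value $74,100.

$74,100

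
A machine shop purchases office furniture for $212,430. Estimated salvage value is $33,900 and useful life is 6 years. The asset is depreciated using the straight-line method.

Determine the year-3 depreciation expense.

Depreciable base = $212,430 − $33,900 = $178,530.
Annual expense = $178,530 / 6 = $29,755.

$29,755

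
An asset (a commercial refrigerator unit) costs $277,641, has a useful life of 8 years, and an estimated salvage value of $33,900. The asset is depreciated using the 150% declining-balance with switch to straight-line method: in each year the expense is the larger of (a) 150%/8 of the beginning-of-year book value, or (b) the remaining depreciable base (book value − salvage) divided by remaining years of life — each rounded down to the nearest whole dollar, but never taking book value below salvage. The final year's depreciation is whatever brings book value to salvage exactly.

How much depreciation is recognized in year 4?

Depreciable base = $277,641 − $33,900 = $243,741.
Year 1: DB = ⌊$277,641 × 150%/8⌋ = $52,057; SL = ⌊$243,741/8⌋ = $30,467 → take DB $52,057. Book value $225,584.
Year 2: DB = ⌊$225,584 × 150%/8⌋ = $42,297; SL = ⌊$191,684/7⌋ = $27,383 → take DB $42,297. Book value $183,287.
Year 3: DB = ⌊$183,287 × 150%/8⌋ = $34,366; SL = ⌊$149,387/6⌋ = $24,897 → take DB $34,366. Book value $148,921.
Year 4: DB = ⌊$148,921 × 150%/8⌋ = $27,922; SL = ⌊$115,021/5⌋ = $23,004 → take DB $27,922. Book value $120,999.

$27,922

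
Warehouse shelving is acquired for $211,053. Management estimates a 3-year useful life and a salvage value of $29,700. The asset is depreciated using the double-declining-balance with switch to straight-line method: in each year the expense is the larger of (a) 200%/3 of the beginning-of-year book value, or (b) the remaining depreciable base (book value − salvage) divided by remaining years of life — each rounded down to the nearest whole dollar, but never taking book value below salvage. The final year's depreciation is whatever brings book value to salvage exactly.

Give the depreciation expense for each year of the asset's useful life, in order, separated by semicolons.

Depreciable base = $211,053 − $29,700 = $181,353.
Year 1: DB = ⌊$211,053 × 200%/3⌋ = $140,702; SL = ⌊$181,353/3⌋ = $60,451 → take DB $140,702. Book value $70,351.
Year 2: DB = ⌊$70,351 × 200%/3⌋ = $46,900; SL = ⌊$40,651/2⌋ = $20,325 → take DB $46,900, capped at $40,651. Book value $29,700.
Year 3 (final): $29,700 − $29,700 = $0. Book value $29,700.

$140,702; $40,651; $0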